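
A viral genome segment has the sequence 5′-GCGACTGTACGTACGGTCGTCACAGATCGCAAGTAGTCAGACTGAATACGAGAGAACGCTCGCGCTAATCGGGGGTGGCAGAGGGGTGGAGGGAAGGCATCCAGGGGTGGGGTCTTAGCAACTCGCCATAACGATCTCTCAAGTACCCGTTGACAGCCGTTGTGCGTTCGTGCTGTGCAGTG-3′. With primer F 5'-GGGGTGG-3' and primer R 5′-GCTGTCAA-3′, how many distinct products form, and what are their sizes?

The forward primer GGGGTGG matches the top strand at positions 72–78, 83–89, 104–110.
The reverse primer's reverse complement is TTGACAGC, matching at positions 150–157.
Each forward site pairs with the reverse site to give a product ending at position 157: sizes 86, 75, 54 bp.

Three products: 86 bp, 75 bp, 54 bp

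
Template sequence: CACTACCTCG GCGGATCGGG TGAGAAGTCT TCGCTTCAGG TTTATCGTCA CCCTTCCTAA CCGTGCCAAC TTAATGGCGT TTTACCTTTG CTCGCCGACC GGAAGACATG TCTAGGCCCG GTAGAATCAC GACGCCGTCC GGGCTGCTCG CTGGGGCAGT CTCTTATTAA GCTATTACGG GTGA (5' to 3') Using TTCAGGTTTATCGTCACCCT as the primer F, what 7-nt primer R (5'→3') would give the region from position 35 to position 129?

The product's 3' end on the top strand is position 129.
The reverse primer anneals to the top strand over positions 123–129, i.e. to AGAATCA.
Its sequence written 5'→3' is the reverse complement: TGATTCT.

5'-TGATTCT-3'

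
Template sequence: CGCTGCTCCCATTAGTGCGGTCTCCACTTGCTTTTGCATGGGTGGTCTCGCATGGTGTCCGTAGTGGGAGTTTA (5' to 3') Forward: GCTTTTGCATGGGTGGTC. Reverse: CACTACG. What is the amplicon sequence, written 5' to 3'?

5'-GCTTTTGCATGGGTGGTCTCGCATGGTGTCCGTAGTG-3'

Forward primer GCTTTTGCATGGGTGGTC is found on the top strand at positions 30–47.
The reverse primer's reverse complement is CGTAGTG, which matches the template at positions 60–66.
The product is the template from position 30 through 66 (37 bp).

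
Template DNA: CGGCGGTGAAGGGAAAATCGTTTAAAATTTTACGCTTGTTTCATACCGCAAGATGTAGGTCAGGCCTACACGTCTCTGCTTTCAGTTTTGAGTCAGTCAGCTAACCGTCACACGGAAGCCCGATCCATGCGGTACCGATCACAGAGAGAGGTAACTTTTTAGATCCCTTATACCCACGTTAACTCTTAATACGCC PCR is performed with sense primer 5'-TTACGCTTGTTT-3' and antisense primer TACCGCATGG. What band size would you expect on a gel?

Forward primer TTACGCTTGTTT is found on the top strand at positions 30–41.
Reverse complement of the reverse primer: CCATGCGGTA. This occurs on the top strand at positions 125–134.
Amplicon spans positions 30–134: 105 bp.

105 bp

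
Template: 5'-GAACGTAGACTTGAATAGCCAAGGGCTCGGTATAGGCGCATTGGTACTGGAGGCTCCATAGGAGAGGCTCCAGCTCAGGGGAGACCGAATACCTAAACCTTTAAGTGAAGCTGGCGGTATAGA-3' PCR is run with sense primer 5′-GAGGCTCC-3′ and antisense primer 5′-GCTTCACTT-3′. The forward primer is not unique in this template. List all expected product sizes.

The forward primer GAGGCTCC matches the top strand at positions 50–57, 64–71.
The reverse primer's reverse complement is AAGTGAAGC, matching at positions 103–111.
Each forward site pairs with the reverse site to give a product ending at position 111: sizes 62, 48 bp.

62 bp, 48 bp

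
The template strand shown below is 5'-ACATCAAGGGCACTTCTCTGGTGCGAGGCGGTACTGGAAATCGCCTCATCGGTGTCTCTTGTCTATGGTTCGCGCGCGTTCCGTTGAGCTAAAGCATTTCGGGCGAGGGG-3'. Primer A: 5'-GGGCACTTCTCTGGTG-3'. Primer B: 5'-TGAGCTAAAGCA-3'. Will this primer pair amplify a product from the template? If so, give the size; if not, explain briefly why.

Primer A (GGGCACTTCTCTGGTG) matches the top strand at positions 8–23 (3' end points downstream).
Primer B (TGAGCTAAAGCA) also matches the top strand directly, at positions 85–96 — its reverse complement TGCTTTAGCTCA is not present.
Both primers anneal to the bottom strand with 3' ends pointing the same way, so neither can prime synthesis back toward the other.

No product — both primers anneal to the same strand and extend in the same direction.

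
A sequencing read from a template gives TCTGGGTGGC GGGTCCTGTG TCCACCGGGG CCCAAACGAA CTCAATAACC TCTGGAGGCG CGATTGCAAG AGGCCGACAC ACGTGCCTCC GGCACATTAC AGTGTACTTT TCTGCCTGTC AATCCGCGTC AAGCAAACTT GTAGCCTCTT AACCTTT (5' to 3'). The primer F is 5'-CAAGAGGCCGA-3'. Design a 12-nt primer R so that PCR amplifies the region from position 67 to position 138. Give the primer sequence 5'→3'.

The product's 3' end on the top strand is position 138.
The reverse primer anneals to the top strand over positions 127–138, i.e. to CGTCAAGCAAAC.
Its sequence written 5'→3' is the reverse complement: GTTTGCTTGACG.

5'-GTTTGCTTGACG-3'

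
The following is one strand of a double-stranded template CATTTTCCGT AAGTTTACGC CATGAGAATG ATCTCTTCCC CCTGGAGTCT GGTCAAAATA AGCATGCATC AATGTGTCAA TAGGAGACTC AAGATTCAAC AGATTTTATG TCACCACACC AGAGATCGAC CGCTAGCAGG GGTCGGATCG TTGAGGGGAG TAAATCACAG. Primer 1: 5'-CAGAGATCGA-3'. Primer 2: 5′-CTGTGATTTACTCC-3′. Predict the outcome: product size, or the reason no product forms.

Yes — a 51 bp product.

Primer 1 (CAGAGATCGA) matches the top strand at positions 120–129; it acts as a forward primer.
Primer 2's reverse complement is GGAGTAAATCACAG, matching the top strand at positions 157–170; it acts as a reverse primer.
The 3' ends face each other across positions 120–170, giving a 51 bp product.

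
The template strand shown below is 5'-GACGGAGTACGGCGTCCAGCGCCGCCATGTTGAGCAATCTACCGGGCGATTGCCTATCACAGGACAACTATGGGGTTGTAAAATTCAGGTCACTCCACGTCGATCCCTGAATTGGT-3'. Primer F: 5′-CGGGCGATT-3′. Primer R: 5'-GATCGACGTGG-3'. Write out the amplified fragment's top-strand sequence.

5'-CGGGCGATTGCCTATCACAGGACAACTATGGGGTTGTAAAATTCAGGTCACTCCACGTCGATC-3'

Scanning the template, CGGGCGATT occurs at positions 43–51; this primer anneals to the bottom strand there with its 3' end pointing downstream.
Taking the reverse complement of GATCGACGTGG gives CCACGTCGATC, found at positions 95–105 on the template; the primer anneals here to the top strand with its 3' end pointing upstream.
The product is the template from position 43 through 105 (63 bp).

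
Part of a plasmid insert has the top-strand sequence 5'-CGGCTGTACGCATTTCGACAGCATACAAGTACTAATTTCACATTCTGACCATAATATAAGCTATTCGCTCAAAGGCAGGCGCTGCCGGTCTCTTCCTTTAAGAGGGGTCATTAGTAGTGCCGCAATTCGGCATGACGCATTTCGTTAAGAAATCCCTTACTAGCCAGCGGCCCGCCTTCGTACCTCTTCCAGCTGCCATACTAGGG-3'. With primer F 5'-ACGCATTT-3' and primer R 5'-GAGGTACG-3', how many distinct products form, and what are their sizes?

The forward primer ACGCATTT matches the top strand at positions 8–15, 135–142.
The reverse primer's reverse complement is CGTACCTC, matching at positions 179–186.
Each forward site pairs with the reverse site to give a product ending at position 186: sizes 179, 52 bp.

Two products: 179 bp, 52 bp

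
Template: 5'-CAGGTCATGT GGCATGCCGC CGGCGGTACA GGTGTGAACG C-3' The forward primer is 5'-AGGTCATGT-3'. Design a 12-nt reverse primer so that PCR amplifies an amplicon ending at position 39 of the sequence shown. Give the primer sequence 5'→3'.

5'-GTTCACACCTGT-3'

The forward primer binds at positions 2–10; the product's 3' end on the top strand is position 39.
The reverse primer anneals to the top strand over positions 28–39, i.e. to ACAGGTGTGAAC.
Its sequence written 5'→3' is the reverse complement: GTTCACACCTGT.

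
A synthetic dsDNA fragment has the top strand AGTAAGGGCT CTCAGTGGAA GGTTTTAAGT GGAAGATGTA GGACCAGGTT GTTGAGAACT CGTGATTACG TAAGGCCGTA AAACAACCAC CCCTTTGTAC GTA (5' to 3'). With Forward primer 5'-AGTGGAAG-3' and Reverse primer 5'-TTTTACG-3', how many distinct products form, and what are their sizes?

Two products: 70 bp, 56 bp

The forward primer AGTGGAAG matches the top strand at positions 14–21, 28–35.
The reverse primer's reverse complement is CGTAAAA, matching at positions 77–83.
Each forward site pairs with the reverse site to give a product ending at position 83: sizes 70, 56 bp.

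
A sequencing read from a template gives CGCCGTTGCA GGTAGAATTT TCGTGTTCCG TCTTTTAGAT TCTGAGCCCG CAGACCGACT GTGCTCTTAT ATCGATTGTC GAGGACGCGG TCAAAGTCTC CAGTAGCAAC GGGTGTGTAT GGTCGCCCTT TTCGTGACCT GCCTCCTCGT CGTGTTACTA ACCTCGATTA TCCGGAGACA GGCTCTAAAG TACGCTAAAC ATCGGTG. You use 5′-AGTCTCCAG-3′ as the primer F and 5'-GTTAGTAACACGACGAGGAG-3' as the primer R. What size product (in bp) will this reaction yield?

68 bp

The forward primer matches the template at positions 95–103.
The reverse primer's reverse complement is CTCCTCGTCGTGTTACTAAC, which matches the template at positions 143–162.
Amplicon spans positions 95–162: 68 bp.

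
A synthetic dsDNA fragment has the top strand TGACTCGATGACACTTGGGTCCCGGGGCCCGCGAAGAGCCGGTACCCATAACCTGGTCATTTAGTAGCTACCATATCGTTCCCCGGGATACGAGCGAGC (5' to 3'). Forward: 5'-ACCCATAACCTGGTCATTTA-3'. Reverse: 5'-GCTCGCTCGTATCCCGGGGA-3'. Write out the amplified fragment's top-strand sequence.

Forward primer ACCCATAACCTGGTCATTTA is found on the top strand at positions 44–63.
The reverse primer's reverse complement is TCCCCGGGATACGAGCGAGC, which matches the template at positions 80–99.
The product is the template from position 44 through 99 (56 bp).

5'-ACCCATAACCTGGTCATTTAGTAGCTACCATATCGTTCCCCGGGATACGAGCGAGC-3'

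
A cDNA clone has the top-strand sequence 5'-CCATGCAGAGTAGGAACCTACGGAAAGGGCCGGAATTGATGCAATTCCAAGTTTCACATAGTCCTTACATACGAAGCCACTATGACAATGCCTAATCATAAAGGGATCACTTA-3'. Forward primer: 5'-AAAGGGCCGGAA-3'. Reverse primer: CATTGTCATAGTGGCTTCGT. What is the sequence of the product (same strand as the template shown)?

5'-AAAGGGCCGGAATTGATGCAATTCCAAGTTTCACATAGTCCTTACATACGAAGCCACTATGACAATG-3'

The forward primer matches the template at positions 24–35.
Reverse complement of the reverse primer: ACGAAGCCACTATGACAATG. This occurs on the top strand at positions 71–90.
The product is the template from position 24 through 90 (67 bp).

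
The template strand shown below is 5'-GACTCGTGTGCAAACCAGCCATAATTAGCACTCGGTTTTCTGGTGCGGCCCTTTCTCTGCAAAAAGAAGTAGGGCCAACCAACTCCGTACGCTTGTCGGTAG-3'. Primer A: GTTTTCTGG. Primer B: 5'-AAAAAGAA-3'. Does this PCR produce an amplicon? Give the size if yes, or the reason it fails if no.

No product — both primers anneal to the same strand and extend in the same direction.

Primer A (GTTTTCTGG) matches the top strand at positions 35–43 (3' end points downstream).
Primer B (AAAAAGAA) also matches the top strand directly, at positions 61–68 — its reverse complement TTCTTTTT is not present.
Both primers anneal to the bottom strand with 3' ends pointing the same way, so neither can prime synthesis back toward the other.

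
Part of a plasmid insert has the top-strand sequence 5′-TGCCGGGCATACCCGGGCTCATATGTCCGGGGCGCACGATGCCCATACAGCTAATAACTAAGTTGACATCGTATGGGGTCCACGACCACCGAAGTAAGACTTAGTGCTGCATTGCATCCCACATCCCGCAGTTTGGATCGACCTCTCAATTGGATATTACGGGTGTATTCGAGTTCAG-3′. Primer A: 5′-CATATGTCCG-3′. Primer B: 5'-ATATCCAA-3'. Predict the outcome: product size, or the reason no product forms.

Primer A (CATATGTCCG) matches the top strand at positions 20–29; it acts as a forward primer.
Primer B's reverse complement is TTGGATAT, matching the top strand at positions 150–157; it acts as a reverse primer.
The 3' ends face each other across positions 20–157, giving a 138 bp product.

Yes — a 138 bp product.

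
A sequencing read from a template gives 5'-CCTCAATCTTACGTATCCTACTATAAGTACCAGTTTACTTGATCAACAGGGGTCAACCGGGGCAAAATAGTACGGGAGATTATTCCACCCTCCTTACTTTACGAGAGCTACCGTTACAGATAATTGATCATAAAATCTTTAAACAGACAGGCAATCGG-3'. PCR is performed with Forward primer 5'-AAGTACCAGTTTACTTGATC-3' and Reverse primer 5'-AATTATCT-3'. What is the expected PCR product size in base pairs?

101 bp

Scanning the template, AAGTACCAGTTTACTTGATC occurs at positions 25–44; this primer anneals to the bottom strand there with its 3' end pointing downstream.
Taking the reverse complement of AATTATCT gives AGATAATT, found at positions 118–125 on the template; the primer anneals here to the top strand with its 3' end pointing upstream.
Product length = (reverse-primer end) − (forward-primer start) + 1 = 125 − 25 + 1 = 101 bp.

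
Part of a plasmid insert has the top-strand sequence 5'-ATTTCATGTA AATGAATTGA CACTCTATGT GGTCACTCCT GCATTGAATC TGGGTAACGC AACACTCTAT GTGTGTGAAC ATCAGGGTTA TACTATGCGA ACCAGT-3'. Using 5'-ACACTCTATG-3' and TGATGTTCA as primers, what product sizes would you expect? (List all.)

The forward primer ACACTCTATG matches the top strand at positions 20–29, 62–71.
The reverse primer's reverse complement is TGAACATCA, matching at positions 76–84.
Each forward site pairs with the reverse site to give a product ending at position 84: sizes 65, 23 bp.

65 bp, 23 bp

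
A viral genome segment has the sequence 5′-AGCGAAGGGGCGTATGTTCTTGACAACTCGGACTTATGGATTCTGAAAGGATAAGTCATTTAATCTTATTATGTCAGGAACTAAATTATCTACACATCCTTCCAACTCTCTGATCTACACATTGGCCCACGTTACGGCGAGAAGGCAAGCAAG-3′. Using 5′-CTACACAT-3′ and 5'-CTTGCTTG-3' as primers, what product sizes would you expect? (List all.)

64 bp, 39 bp

The forward primer CTACACAT matches the top strand at positions 90–97, 115–122.
The reverse primer's reverse complement is CAAGCAAG, matching at positions 146–153.
Each forward site pairs with the reverse site to give a product ending at position 153: sizes 64, 39 bp.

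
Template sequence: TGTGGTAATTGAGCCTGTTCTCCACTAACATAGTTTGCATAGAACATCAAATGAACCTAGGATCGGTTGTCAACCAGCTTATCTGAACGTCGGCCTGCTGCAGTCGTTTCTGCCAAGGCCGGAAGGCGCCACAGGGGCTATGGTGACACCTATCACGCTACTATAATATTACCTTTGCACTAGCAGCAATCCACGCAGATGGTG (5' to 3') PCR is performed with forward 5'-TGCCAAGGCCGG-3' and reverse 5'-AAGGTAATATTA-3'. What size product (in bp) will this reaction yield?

65 bp

Forward primer TGCCAAGGCCGG is found on the top strand at positions 111–122.
The reverse primer's reverse complement is TAATATTACCTT, which matches the template at positions 164–175.
Amplicon spans positions 111–175: 65 bp.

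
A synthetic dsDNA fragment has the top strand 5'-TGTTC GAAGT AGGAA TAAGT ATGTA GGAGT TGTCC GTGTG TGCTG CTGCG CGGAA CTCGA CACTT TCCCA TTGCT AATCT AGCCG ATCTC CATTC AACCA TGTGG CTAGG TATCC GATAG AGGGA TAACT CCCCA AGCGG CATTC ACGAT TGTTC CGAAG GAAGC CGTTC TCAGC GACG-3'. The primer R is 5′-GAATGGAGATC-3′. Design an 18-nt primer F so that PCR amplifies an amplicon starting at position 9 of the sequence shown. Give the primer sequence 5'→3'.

The reverse primer's reverse complement GATCTCCATTC matches the template at positions 85–95; the product starts at position 9.
The forward primer is identical to the top strand over positions 9–26: GTAGGAATAAGTATGTAG.

5'-GTAGGAATAAGTATGTAG-3'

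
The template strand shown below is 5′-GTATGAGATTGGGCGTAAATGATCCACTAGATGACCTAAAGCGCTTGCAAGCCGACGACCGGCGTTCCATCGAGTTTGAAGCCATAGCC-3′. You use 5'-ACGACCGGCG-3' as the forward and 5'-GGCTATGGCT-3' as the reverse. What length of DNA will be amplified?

35 bp

Scanning the template, ACGACCGGCG occurs at positions 55–64; this primer anneals to the bottom strand there with its 3' end pointing downstream.
Taking the reverse complement of GGCTATGGCT gives AGCCATAGCC, found at positions 80–89 on the template; the primer anneals here to the top strand with its 3' end pointing upstream.
Amplicon spans positions 55–89: 35 bp.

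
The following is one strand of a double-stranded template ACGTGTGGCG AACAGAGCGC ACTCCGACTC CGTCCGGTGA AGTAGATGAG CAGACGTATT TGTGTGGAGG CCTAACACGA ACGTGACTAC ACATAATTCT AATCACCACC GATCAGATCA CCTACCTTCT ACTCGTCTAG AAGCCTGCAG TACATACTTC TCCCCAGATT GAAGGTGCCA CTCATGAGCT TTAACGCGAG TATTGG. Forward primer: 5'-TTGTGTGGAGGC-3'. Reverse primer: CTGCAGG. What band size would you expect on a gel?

Forward primer TTGTGTGGAGGC is found on the top strand at positions 60–71.
Reverse complement of the reverse primer: CCTGCAG. This occurs on the top strand at positions 144–150.
The product runs from position 60 to position 150, so its length is 150 − 60 + 1 = 91 bp.

91 bp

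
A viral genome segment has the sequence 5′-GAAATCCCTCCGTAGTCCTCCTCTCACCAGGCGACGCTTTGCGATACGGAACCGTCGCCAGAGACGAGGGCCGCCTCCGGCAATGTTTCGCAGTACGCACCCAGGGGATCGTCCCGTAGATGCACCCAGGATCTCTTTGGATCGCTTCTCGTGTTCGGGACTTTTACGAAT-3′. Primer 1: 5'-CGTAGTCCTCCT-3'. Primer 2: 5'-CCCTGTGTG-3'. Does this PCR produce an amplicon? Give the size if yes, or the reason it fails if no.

Primer 2 (CCCTGTGTG) does not match the top strand, and its reverse complement CACACAGGG does not match either.
With no annealing site for primer 2, no amplification occurs.

No product — primer 2 has no binding site in the template.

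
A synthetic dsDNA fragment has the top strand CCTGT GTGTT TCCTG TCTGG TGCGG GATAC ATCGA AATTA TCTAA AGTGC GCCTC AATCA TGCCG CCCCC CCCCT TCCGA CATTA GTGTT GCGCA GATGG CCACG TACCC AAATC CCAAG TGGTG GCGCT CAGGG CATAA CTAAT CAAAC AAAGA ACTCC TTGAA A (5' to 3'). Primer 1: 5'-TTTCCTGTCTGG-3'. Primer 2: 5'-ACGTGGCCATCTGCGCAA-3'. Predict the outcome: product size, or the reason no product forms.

Primer 1 (TTTCCTGTCTGG) matches the top strand at positions 9–20; it acts as a forward primer.
Primer 2's reverse complement is TTGCGCAGATGGCCACGT, matching the top strand at positions 89–106; it acts as a reverse primer.
The 3' ends face each other across positions 9–106, giving a 98 bp product.

Yes — a 98 bp product.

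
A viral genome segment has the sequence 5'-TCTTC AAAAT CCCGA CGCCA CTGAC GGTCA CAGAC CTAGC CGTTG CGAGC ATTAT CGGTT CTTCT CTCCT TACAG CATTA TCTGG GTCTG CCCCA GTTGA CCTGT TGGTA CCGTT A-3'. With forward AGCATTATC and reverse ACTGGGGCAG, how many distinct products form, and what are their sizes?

Two products: 50 bp, 24 bp

The forward primer AGCATTATC matches the top strand at positions 48–56, 74–82.
The reverse primer's reverse complement is CTGCCCCAGT, matching at positions 88–97.
Each forward site pairs with the reverse site to give a product ending at position 97: sizes 50, 24 bp.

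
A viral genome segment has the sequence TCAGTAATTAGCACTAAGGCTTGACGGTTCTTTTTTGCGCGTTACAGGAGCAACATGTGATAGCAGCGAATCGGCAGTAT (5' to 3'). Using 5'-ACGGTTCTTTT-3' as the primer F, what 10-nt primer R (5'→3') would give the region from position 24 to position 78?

The product's 3' end on the top strand is position 78.
The reverse primer anneals to the top strand over positions 69–78, i.e. to AATCGGCAGT.
Its sequence written 5'→3' is the reverse complement: ACTGCCGATT.

5'-ACTGCCGATT-3'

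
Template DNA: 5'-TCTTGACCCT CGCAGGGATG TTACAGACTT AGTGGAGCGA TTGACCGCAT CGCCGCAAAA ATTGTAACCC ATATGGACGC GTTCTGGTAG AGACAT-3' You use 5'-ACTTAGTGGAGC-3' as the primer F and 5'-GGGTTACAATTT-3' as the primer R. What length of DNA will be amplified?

44 bp

Forward primer ACTTAGTGGAGC is found on the top strand at positions 27–38.
The reverse primer's reverse complement is AAATTGTAACCC, which matches the template at positions 59–70.
The product runs from position 27 to position 70, so its length is 70 − 27 + 1 = 44 bp.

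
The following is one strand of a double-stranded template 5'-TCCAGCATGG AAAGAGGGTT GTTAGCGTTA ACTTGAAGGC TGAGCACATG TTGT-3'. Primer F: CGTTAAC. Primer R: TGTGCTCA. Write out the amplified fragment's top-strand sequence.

The forward primer matches the template at positions 26–32.
The reverse primer's reverse complement is TGAGCACA, which matches the template at positions 41–48.
The product is the template from position 26 through 48 (23 bp).

5'-CGTTAACTTGAAGGCTGAGCACA-3'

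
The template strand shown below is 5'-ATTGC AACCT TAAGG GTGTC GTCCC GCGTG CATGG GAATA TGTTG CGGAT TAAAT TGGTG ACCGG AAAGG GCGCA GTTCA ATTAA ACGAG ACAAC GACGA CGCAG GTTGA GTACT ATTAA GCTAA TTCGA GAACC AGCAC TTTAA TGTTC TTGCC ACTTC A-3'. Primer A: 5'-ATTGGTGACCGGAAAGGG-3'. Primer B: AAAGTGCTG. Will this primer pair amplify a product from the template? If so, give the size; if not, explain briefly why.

Yes — a 90 bp product.

Primer A (ATTGGTGACCGGAAAGGG) matches the top strand at positions 54–71; it acts as a forward primer.
Primer B's reverse complement is CAGCACTTT, matching the top strand at positions 135–143; it acts as a reverse primer.
The 3' ends face each other across positions 54–143, giving a 90 bp product.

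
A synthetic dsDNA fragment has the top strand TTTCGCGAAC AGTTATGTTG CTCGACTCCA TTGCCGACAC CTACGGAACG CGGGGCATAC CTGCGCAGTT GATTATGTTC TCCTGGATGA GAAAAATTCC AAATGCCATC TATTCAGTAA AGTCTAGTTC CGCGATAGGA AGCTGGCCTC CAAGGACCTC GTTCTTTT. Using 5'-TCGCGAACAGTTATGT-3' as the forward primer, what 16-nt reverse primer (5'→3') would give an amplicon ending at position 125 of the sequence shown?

5'-AGACTTTACTGAATAG-3'

The forward primer binds at positions 3–18; the product's 3' end on the top strand is position 125.
The reverse primer anneals to the top strand over positions 110–125, i.e. to CTATTCAGTAAAGTCT.
Its sequence written 5'→3' is the reverse complement: AGACTTTACTGAATAG.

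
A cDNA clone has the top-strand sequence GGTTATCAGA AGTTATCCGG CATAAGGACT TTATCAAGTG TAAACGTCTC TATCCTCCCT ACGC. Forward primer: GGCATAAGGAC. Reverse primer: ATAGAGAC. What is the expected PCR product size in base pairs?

35 bp

Forward primer GGCATAAGGAC is found on the top strand at positions 19–29.
Taking the reverse complement of ATAGAGAC gives GTCTCTAT, found at positions 46–53 on the template; the primer anneals here to the top strand with its 3' end pointing upstream.
Product length = (reverse-primer end) − (forward-primer start) + 1 = 53 − 19 + 1 = 35 bp.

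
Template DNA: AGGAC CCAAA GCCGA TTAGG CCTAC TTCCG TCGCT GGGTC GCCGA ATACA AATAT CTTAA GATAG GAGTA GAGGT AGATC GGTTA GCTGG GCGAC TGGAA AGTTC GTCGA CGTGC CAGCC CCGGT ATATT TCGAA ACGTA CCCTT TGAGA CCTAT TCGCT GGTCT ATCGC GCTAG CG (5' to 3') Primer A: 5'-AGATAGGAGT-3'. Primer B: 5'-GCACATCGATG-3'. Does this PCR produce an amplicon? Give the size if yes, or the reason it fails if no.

No product — primer B has no binding site in the template.

Primer B (GCACATCGATG) does not match the top strand, and its reverse complement CATCGATGTGC does not match either.
With no annealing site for primer B, no amplification occurs.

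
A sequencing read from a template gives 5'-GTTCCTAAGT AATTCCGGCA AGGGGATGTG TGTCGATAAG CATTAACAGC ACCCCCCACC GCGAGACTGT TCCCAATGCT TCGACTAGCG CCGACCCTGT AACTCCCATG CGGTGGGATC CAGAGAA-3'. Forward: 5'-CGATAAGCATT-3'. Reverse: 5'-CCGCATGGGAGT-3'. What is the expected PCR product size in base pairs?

80 bp

The forward primer matches the template at positions 34–44.
Taking the reverse complement of CCGCATGGGAGT gives ACTCCCATGCGG, found at positions 102–113 on the template; the primer anneals here to the top strand with its 3' end pointing upstream.
Amplicon spans positions 34–113: 80 bp.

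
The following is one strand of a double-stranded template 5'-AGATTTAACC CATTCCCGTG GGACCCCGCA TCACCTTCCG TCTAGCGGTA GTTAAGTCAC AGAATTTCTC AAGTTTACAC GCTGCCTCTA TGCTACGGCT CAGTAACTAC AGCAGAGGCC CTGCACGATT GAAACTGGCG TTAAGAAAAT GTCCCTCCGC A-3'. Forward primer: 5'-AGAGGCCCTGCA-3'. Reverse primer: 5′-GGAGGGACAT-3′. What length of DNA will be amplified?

The forward primer matches the template at positions 114–125.
Taking the reverse complement of GGAGGGACAT gives ATGTCCCTCC, found at positions 149–158 on the template; the primer anneals here to the top strand with its 3' end pointing upstream.
The product runs from position 114 to position 158, so its length is 158 − 114 + 1 = 45 bp.

45 bp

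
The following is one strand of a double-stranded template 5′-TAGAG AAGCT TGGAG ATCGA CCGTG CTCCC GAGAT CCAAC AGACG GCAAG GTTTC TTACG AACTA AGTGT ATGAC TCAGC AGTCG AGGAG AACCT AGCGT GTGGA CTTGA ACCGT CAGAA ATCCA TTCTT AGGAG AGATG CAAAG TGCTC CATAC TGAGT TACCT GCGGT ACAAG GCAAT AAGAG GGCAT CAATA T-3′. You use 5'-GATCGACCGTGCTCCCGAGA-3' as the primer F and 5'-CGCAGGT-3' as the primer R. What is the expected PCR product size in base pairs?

154 bp

Scanning the template, GATCGACCGTGCTCCCGAGA occurs at positions 15–34; this primer anneals to the bottom strand there with its 3' end pointing downstream.
The reverse primer's reverse complement is ACCTGCG, which matches the template at positions 162–168.
The product runs from position 15 to position 168, so its length is 168 − 15 + 1 = 154 bp.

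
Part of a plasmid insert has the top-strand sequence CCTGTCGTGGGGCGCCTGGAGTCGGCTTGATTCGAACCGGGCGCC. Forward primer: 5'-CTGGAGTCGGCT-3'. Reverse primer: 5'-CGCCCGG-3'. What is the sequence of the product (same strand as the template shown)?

5'-CTGGAGTCGGCTTGATTCGAACCGGGCG-3'

Scanning the template, CTGGAGTCGGCT occurs at positions 16–27; this primer anneals to the bottom strand there with its 3' end pointing downstream.
Reverse complement of the reverse primer: CCGGGCG. This occurs on the top strand at positions 37–43.
The product is the template from position 16 through 43 (28 bp).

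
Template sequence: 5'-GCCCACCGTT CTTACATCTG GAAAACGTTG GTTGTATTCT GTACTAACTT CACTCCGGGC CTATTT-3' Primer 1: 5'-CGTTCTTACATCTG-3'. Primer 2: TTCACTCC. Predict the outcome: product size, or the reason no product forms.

No product — both primers anneal to the same strand and extend in the same direction.

Primer 1 (CGTTCTTACATCTG) matches the top strand at positions 7–20 (3' end points downstream).
Primer 2 (TTCACTCC) also matches the top strand directly, at positions 49–56 — its reverse complement GGAGTGAA is not present.
Both primers anneal to the bottom strand with 3' ends pointing the same way, so neither can prime synthesis back toward the other.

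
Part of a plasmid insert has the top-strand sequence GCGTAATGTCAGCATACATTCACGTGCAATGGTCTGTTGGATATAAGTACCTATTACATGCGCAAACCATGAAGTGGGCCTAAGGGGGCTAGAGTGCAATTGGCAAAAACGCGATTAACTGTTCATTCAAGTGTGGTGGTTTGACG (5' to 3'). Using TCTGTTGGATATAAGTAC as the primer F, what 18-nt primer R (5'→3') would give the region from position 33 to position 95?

The product's 3' end on the top strand is position 95.
The reverse primer anneals to the top strand over positions 78–95, i.e. to GCCTAAGGGGGCTAGAGT.
Its sequence written 5'→3' is the reverse complement: ACTCTAGCCCCCTTAGGC.

5'-ACTCTAGCCCCCTTAGGC-3'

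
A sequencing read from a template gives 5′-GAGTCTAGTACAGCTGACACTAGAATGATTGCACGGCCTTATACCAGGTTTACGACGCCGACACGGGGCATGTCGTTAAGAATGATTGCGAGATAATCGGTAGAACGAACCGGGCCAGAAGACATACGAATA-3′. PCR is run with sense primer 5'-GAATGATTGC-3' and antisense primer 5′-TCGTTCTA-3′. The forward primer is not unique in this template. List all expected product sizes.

86 bp, 29 bp

The forward primer GAATGATTGC matches the top strand at positions 23–32, 80–89.
The reverse primer's reverse complement is TAGAACGA, matching at positions 101–108.
Each forward site pairs with the reverse site to give a product ending at position 108: sizes 86, 29 bp.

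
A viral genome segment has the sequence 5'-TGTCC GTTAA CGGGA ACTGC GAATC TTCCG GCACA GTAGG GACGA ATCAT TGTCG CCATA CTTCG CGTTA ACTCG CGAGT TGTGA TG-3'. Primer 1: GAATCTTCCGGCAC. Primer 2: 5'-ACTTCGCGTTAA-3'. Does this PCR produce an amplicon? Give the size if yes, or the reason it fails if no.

No product — both primers anneal to the same strand and extend in the same direction.

Primer 1 (GAATCTTCCGGCAC) matches the top strand at positions 21–34 (3' end points downstream).
Primer 2 (ACTTCGCGTTAA) also matches the top strand directly, at positions 60–71 — its reverse complement TTAACGCGAAGT is not present.
Both primers anneal to the bottom strand with 3' ends pointing the same way, so neither can prime synthesis back toward the other.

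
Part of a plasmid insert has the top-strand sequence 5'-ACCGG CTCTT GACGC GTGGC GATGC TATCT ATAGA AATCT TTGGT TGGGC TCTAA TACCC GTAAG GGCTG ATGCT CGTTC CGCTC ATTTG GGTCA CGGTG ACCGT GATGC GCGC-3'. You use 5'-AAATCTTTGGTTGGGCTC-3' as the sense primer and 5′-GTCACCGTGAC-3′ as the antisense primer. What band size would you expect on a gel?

68 bp

Scanning the template, AAATCTTTGGTTGGGCTC occurs at positions 35–52; this primer anneals to the bottom strand there with its 3' end pointing downstream.
The reverse primer's reverse complement is GTCACGGTGAC, which matches the template at positions 92–102.
Product length = (reverse-primer end) − (forward-primer start) + 1 = 102 − 35 + 1 = 68 bp.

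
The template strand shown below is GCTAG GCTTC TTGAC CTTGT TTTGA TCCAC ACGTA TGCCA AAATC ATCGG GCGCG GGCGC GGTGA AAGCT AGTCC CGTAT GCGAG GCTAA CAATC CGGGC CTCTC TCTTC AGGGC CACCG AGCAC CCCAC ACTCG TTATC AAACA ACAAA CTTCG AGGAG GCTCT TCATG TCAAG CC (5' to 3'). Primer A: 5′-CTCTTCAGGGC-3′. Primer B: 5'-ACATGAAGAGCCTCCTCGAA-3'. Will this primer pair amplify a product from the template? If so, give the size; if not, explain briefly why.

Primer A (CTCTTCAGGGC) matches the top strand at positions 105–115; it acts as a forward primer.
Primer B's reverse complement is TTCGAGGAGGCTCTTCATGT, matching the top strand at positions 152–171; it acts as a reverse primer.
The 3' ends face each other across positions 105–171, giving a 67 bp product.

Yes — a 67 bp product.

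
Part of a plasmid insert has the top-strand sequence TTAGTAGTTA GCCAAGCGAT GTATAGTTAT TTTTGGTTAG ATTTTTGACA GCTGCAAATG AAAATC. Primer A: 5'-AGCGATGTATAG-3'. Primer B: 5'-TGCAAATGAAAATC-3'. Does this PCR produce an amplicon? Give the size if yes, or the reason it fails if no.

Primer A (AGCGATGTATAG) matches the top strand at positions 15–26 (3' end points downstream).
Primer B (TGCAAATGAAAATC) also matches the top strand directly, at positions 53–66 — its reverse complement GATTTTCATTTGCA is not present.
Both primers anneal to the bottom strand with 3' ends pointing the same way, so neither can prime synthesis back toward the other.

No product — both primers anneal to the same strand and extend in the same direction.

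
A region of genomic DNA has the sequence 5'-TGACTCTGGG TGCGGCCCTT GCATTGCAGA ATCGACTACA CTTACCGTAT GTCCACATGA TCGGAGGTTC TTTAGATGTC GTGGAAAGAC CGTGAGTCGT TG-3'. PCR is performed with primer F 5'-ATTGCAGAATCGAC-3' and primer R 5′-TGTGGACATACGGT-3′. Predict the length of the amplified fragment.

Forward primer ATTGCAGAATCGAC is found on the top strand at positions 23–36.
Taking the reverse complement of TGTGGACATACGGT gives ACCGTATGTCCACA, found at positions 44–57 on the template; the primer anneals here to the top strand with its 3' end pointing upstream.
Product length = (reverse-primer end) − (forward-primer start) + 1 = 57 − 23 + 1 = 35 bp.

35 bp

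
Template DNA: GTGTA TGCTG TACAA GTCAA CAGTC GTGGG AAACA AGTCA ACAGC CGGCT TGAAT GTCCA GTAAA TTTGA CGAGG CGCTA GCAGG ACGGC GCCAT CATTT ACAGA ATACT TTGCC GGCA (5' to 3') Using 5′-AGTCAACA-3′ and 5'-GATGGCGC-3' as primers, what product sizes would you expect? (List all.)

The forward primer AGTCAACA matches the top strand at positions 15–22, 36–43.
The reverse primer's reverse complement is GCGCCATC, matching at positions 89–96.
Each forward site pairs with the reverse site to give a product ending at position 96: sizes 82, 61 bp.

82 bp, 61 bp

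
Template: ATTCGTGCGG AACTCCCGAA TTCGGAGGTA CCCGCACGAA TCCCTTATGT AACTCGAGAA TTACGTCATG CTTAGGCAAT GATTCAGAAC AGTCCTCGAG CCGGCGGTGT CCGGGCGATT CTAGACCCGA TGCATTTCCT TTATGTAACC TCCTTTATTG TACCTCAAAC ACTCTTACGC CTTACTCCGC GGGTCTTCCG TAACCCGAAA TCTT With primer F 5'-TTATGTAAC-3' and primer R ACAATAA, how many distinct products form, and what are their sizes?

The forward primer TTATGTAAC matches the top strand at positions 45–53, 141–149.
The reverse primer's reverse complement is TTATTGT, matching at positions 155–161.
Each forward site pairs with the reverse site to give a product ending at position 161: sizes 117, 21 bp.

Two products: 117 bp, 21 bp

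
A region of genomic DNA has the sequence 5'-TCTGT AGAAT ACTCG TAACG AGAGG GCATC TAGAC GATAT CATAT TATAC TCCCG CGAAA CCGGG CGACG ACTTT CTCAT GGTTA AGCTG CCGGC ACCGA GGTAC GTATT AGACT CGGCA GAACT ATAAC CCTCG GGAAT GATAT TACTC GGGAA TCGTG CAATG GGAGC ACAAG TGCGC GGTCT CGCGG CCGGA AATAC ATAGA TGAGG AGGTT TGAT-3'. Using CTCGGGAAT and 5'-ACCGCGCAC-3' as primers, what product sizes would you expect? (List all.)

The forward primer CTCGGGAAT matches the top strand at positions 132–140, 148–156.
The reverse primer's reverse complement is GTGCGCGGT, matching at positions 175–183.
Each forward site pairs with the reverse site to give a product ending at position 183: sizes 52, 36 bp.

52 bp, 36 bp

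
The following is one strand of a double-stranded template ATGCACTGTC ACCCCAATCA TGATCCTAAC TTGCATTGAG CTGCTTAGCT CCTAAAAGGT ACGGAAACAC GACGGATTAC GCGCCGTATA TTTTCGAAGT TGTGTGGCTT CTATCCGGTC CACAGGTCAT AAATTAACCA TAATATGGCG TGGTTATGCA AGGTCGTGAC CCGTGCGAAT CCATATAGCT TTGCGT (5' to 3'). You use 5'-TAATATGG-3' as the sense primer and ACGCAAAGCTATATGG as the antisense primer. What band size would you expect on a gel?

The forward primer matches the template at positions 141–148.
Reverse complement of the reverse primer: CCATATAGCTTTGCGT. This occurs on the top strand at positions 181–196.
The product runs from position 141 to position 196, so its length is 196 − 141 + 1 = 56 bp.

56 bp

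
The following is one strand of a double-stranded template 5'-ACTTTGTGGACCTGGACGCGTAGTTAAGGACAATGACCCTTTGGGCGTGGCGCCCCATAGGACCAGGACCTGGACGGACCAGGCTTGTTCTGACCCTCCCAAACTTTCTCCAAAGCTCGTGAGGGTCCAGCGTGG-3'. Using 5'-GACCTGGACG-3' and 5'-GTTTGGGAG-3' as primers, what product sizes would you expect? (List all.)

The forward primer GACCTGGACG matches the top strand at positions 9–18, 67–76.
The reverse primer's reverse complement is CTCCCAAAC, matching at positions 96–104.
Each forward site pairs with the reverse site to give a product ending at position 104: sizes 96, 38 bp.

96 bp, 38 bp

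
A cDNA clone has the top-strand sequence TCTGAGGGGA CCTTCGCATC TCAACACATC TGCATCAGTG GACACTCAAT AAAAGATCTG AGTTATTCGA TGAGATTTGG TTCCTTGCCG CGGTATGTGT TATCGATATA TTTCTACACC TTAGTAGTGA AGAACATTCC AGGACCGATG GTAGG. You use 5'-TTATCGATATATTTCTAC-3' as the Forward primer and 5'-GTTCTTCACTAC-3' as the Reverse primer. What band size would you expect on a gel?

36 bp

The forward primer matches the template at positions 100–117.
Taking the reverse complement of GTTCTTCACTAC gives GTAGTGAAGAAC, found at positions 124–135 on the template; the primer anneals here to the top strand with its 3' end pointing upstream.
The product runs from position 100 to position 135, so its length is 135 − 100 + 1 = 36 bp.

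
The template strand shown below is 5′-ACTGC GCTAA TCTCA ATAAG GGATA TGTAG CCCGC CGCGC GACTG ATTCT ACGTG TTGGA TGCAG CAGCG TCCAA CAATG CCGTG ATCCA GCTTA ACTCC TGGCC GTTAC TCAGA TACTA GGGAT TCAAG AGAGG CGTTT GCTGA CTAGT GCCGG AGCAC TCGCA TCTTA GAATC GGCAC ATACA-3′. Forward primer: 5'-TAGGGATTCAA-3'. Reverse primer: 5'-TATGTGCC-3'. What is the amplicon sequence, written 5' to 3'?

5'-TAGGGATTCAAGAGAGGCGTTTGCTGACTAGTGCCGGAGCACTCGCATCTTAGAATCGGCACATA-3'

The forward primer matches the template at positions 119–129.
Reverse complement of the reverse primer: GGCACATA. This occurs on the top strand at positions 176–183.
The product is the template from position 119 through 183 (65 bp).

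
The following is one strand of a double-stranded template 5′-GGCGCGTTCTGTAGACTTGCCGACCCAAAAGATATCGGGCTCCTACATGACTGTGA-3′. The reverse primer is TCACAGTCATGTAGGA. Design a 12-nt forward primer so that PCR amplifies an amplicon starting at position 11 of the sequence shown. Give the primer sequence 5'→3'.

The reverse primer's reverse complement TCCTACATGACTGTGA matches the template at positions 41–56; the product starts at position 11.
The forward primer is identical to the top strand over positions 11–22: GTAGACTTGCCG.

5'-GTAGACTTGCCG-3'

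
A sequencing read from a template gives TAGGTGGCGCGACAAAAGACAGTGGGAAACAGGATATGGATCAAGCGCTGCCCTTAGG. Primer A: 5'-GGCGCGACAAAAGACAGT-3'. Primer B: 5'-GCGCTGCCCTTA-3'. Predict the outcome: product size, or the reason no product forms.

Primer A (GGCGCGACAAAAGACAGT) matches the top strand at positions 6–23 (3' end points downstream).
Primer B (GCGCTGCCCTTA) also matches the top strand directly, at positions 45–56 — its reverse complement TAAGGGCAGCGC is not present.
Both primers anneal to the bottom strand with 3' ends pointing the same way, so neither can prime synthesis back toward the other.

No product — both primers anneal to the same strand and extend in the same direction.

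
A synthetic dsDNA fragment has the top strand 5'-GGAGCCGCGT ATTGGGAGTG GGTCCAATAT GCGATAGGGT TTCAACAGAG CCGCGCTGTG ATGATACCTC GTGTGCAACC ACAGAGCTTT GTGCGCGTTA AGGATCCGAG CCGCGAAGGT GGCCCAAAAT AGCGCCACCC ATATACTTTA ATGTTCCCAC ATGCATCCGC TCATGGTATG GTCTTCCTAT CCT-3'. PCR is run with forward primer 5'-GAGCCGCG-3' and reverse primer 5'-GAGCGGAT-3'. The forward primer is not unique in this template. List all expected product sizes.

171 bp, 125 bp, 65 bp

The forward primer GAGCCGCG matches the top strand at positions 2–9, 48–55, 108–115.
The reverse primer's reverse complement is ATCCGCTC, matching at positions 165–172.
Each forward site pairs with the reverse site to give a product ending at position 172: sizes 171, 125, 65 bp.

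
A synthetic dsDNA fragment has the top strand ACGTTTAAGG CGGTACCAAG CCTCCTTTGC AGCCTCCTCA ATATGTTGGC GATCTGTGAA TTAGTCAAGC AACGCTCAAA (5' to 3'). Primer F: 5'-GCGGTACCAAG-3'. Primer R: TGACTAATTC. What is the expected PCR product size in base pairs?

The forward primer matches the template at positions 10–20.
Taking the reverse complement of TGACTAATTC gives GAATTAGTCA, found at positions 58–67 on the template; the primer anneals here to the top strand with its 3' end pointing upstream.
Product length = (reverse-primer end) − (forward-primer start) + 1 = 67 − 10 + 1 = 58 bp.

58 bp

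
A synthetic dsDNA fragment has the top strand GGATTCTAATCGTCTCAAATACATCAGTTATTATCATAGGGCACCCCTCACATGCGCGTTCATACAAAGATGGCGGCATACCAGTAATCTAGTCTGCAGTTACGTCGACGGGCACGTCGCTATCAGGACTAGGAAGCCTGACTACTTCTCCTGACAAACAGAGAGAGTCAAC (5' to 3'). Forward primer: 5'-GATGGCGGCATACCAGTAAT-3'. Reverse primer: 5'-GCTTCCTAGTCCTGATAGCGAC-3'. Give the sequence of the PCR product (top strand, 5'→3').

The forward primer matches the template at positions 69–88.
Reverse complement of the reverse primer: GTCGCTATCAGGACTAGGAAGC. This occurs on the top strand at positions 116–137.
The product is the template from position 69 through 137 (69 bp).

5'-GATGGCGGCATACCAGTAATCTAGTCTGCAGTTACGTCGACGGGCACGTCGCTATCAGGACTAGGAAGC-3'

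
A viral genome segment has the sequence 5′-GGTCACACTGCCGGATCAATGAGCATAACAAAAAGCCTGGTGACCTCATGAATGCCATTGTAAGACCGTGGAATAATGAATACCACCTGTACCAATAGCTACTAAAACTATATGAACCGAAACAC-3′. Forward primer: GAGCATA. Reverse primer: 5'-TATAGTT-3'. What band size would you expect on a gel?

92 bp

Forward primer GAGCATA is found on the top strand at positions 21–27.
Reverse complement of the reverse primer: AACTATA. This occurs on the top strand at positions 106–112.
The product runs from position 21 to position 112, so its length is 112 − 21 + 1 = 92 bp.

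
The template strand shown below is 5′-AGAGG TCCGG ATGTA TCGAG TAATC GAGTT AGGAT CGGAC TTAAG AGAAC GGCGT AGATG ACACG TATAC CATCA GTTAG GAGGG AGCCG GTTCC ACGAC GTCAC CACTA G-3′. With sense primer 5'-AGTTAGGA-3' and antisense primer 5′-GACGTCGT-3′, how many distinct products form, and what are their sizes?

Two products: 77 bp, 29 bp

The forward primer AGTTAGGA matches the top strand at positions 27–34, 75–82.
The reverse primer's reverse complement is ACGACGTC, matching at positions 96–103.
Each forward site pairs with the reverse site to give a product ending at position 103: sizes 77, 29 bp.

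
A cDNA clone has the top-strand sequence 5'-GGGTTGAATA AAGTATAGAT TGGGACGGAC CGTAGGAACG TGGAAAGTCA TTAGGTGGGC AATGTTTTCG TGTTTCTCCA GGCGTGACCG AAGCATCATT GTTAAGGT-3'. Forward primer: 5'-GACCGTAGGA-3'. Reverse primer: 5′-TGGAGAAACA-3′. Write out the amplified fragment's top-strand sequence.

Scanning the template, GACCGTAGGA occurs at positions 28–37; this primer anneals to the bottom strand there with its 3' end pointing downstream.
The reverse primer's reverse complement is TGTTTCTCCA, which matches the template at positions 71–80.
The product is the template from position 28 through 80 (53 bp).

5'-GACCGTAGGAACGTGGAAAGTCATTAGGTGGGCAATGTTTTCGTGTTTCTCCA-3'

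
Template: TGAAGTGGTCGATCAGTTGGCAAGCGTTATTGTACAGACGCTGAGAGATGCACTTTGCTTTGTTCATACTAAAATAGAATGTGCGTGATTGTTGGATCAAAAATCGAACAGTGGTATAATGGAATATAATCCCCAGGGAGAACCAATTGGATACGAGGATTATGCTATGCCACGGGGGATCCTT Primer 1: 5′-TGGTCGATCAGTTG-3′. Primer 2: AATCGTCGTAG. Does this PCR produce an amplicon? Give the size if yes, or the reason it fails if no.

Primer 2 (AATCGTCGTAG) does not match the top strand, and its reverse complement CTACGACGATT does not match either.
With no annealing site for primer 2, no amplification occurs.

No product — primer 2 has no binding site in the template.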